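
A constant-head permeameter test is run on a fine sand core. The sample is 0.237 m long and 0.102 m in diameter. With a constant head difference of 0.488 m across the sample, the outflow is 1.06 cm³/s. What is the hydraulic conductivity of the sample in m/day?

5.44

Cross-sectional area A = π·(d/2)² = π × (0.102/2)² = 0.008171 m².
Convert discharge: 1.06 cm³/s = 1.060e-06 m³/s.
Darcy's law rearranged: K = Q·L / (A·Δh) = 1.060e-06 × 0.237 / (0.008171 × 0.488) = 6.300e-05 m/s = 5.443 m/day.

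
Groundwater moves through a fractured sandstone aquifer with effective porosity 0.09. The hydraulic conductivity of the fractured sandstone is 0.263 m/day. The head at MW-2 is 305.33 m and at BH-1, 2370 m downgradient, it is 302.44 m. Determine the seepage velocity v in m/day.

Hydraulic gradient i = (305.33 − 302.44) / 2370 = 2.89 / 2370 = 0.001219.
Darcy flux q = K · i = 0.2630 × 0.001219 = 0.0003207 m/day.
Seepage velocity v = q / n_e = 0.0003207 / 0.09 = 0.003563 m/day.

0.00356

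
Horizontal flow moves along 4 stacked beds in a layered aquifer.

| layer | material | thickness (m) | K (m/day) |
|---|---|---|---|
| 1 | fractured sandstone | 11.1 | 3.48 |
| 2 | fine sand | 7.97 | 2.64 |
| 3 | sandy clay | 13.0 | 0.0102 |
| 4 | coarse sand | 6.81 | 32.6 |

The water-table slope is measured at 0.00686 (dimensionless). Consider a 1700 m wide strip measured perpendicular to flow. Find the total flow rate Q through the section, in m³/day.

Flow is parallel to layering, so each bed carries its own Darcy discharge and the transmissivities add.
Σ(K_i·b_i) = 3.48×11.1 + 2.64×7.97 + 0.0102×13.0 + 32.6×6.81 = 281.8 m²/day.
Hydraulic gradient i = 0.00686.
Q = Σ(K_i·b_i) · W · i = 281.8 × 1700 × 0.006860 = 3286 m³/day.

3290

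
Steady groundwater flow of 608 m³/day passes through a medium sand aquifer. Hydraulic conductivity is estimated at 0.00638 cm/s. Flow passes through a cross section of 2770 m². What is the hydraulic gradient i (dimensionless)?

0.0398

Convert K: 0.00638 cm/s × 864 = 5.512 m/day.
From Q = K·A·i, i = Q / (K·A) = 608 / (5.512 × 2770) = 0.03982.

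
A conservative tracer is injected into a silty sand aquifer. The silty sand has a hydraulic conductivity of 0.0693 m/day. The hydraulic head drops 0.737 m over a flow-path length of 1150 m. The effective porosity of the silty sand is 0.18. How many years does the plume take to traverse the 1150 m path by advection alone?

Hydraulic gradient i = Δh / L = 0.737 / 1150 = 0.0006409.
Darcy flux q = K · i = 0.06930 × 0.0006409 = 4.441e-05 m/day.
Seepage velocity v = q / n_e = 4.441e-05 / 0.18 = 0.0002467 m/day.
Travel time t = L / v = 1150 / 0.0002467 = 4.661e+06 days = 12761 years.

12800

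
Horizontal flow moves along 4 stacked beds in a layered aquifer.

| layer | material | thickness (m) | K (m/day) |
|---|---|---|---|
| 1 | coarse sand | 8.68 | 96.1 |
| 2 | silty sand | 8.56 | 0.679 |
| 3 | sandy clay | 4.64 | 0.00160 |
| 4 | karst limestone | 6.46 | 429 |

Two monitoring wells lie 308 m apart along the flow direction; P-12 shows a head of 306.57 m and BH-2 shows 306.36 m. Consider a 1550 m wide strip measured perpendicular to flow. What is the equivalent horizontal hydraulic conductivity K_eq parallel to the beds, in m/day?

127

Flow is parallel to layering, so each bed carries its own Darcy discharge and the transmissivities add.
Σ(K_i·b_i) = 96.1×8.68 + 0.679×8.56 + 0.00160×4.64 + 429×6.46 = 3611 m²/day.
Total thickness b = 28.34 m, so K_eq = Σ(K_i·b_i)/b = 127.4 m/day.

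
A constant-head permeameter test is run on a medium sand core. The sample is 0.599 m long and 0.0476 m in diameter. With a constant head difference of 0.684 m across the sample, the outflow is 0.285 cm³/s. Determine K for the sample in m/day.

Cross-sectional area A = π·(d/2)² = π × (0.0476/2)² = 0.001780 m².
Convert discharge: 0.285 cm³/s = 2.850e-07 m³/s.
Darcy's law rearranged: K = Q·L / (A·Δh) = 2.850e-07 × 0.599 / (0.001780 × 0.684) = 0.0001403 m/s = 12.12 m/day.

12.1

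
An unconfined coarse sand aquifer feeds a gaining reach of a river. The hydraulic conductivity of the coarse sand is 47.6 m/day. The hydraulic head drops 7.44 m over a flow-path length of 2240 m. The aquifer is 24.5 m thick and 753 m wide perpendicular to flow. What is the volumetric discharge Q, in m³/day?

Cross-sectional area A = 753 × 24.5 = 18448 m².
Hydraulic gradient i = Δh / L = 7.44 / 2240 = 0.003321.
Darcy's law: Q = K · A · i = 47.60 × 18448 × 0.003321 = 2917 m³/day.

2920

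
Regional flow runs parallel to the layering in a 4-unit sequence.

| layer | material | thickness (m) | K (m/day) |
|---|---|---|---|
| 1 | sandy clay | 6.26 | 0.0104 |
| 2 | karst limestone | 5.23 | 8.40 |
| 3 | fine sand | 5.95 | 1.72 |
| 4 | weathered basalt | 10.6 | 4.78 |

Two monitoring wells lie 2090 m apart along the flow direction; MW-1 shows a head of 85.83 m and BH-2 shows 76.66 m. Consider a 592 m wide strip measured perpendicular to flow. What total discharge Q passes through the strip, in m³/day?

272

Flow is parallel to layering, so each bed carries its own Darcy discharge and the transmissivities add.
Σ(K_i·b_i) = 0.0104×6.26 + 8.40×5.23 + 1.72×5.95 + 4.78×10.6 = 104.9 m²/day.
Hydraulic gradient i = (85.83 − 76.66) / 2090 = 9.17 / 2090 = 0.004388.
Q = Σ(K_i·b_i) · W · i = 104.9 × 592 × 0.004388 = 272.5 m³/day.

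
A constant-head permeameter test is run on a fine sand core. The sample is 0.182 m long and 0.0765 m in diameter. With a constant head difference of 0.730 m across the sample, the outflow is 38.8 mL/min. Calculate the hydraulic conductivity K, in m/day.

Cross-sectional area A = π·(d/2)² = π × (0.0765/2)² = 0.004596 m².
Convert discharge: 38.8 mL/min = 6.467e-07 m³/s.
Darcy's law rearranged: K = Q·L / (A·Δh) = 6.467e-07 × 0.182 / (0.004596 × 0.730) = 3.508e-05 m/s = 3.031 m/day.

3.03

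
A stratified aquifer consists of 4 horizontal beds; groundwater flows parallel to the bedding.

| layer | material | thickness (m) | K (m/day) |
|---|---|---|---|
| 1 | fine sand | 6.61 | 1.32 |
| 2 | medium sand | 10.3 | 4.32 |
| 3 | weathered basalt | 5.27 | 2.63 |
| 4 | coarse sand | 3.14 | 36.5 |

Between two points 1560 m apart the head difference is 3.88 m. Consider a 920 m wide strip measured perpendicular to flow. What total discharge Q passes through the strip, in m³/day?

Flow is parallel to layering, so each bed carries its own Darcy discharge and the transmissivities add.
Σ(K_i·b_i) = 1.32×6.61 + 4.32×10.3 + 2.63×5.27 + 36.5×3.14 = 181.7 m²/day.
Hydraulic gradient i = Δh / L = 3.88 / 1560 = 0.002487.
Q = Σ(K_i·b_i) · W · i = 181.7 × 920 × 0.002487 = 415.7 m³/day.

416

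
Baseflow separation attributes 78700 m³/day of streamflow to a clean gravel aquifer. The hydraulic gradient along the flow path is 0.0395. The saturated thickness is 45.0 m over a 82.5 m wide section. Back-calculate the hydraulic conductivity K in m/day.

537

Cross-sectional area A = 82.5 × 45.0 = 3712 m².
Hydraulic gradient i = 0.0395.
From Q = K·A·i, K = Q / (A·i) = 78700 / (3712 × 0.03950) = 536.7 m/day.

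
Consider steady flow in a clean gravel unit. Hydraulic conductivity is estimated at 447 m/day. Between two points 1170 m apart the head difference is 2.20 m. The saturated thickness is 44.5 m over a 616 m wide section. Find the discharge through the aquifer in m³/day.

23000

Cross-sectional area A = 616 × 44.5 = 27412 m².
Hydraulic gradient i = Δh / L = 2.20 / 1170 = 0.001880.
Darcy's law: Q = K · A · i = 447.0 × 27412 × 0.001880 = 23040 m³/day.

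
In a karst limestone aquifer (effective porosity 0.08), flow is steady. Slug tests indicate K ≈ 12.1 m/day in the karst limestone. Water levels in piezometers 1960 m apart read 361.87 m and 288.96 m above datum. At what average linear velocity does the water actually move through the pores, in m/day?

Hydraulic gradient i = (361.87 − 288.96) / 1960 = 72.91 / 1960 = 0.03720.
Darcy flux q = K · i = 12.10 × 0.03720 = 0.4501 m/day.
Seepage velocity v = q / n_e = 0.4501 / 0.08 = 5.626 m/day.

5.63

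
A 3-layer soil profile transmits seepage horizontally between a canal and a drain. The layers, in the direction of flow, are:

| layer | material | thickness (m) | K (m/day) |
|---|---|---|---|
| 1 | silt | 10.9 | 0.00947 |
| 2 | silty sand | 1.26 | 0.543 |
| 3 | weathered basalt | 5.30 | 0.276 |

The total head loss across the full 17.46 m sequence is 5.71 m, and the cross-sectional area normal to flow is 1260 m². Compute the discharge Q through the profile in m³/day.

6.14

Flow is perpendicular to layering, so the layers act in series and the equivalent K is the thickness-weighted harmonic mean.
Total thickness L = 10.9 + 1.26 + 5.30 = 17.46 m.
Σ(b_i/K_i) = 10.9/0.00947 + 1.26/0.543 + 5.30/0.276 = 1173 d.
K_eq = L / Σ(b_i/K_i) = 17.46 / 1173 = 0.01489 m/day.
Q = K_eq · A · (Δh/L) = 0.01489 × 1260 × (5.71/17.46) = 6.136 m³/day.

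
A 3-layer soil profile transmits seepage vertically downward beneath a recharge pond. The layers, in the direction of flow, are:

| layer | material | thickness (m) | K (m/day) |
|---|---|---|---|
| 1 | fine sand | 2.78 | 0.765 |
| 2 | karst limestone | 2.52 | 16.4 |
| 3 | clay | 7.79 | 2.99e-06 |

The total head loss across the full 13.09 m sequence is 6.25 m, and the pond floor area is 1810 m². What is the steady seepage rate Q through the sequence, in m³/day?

0.00434

Flow is perpendicular to layering, so the layers act in series and the equivalent K is the thickness-weighted harmonic mean.
Total thickness L = 2.78 + 2.52 + 7.79 = 13.09 m.
Σ(b_i/K_i) = 2.78/0.765 + 2.52/16.4 + 7.79/2.99e-06 = 2.605e+06 d.
K_eq = L / Σ(b_i/K_i) = 13.09 / 2.605e+06 = 5.024e-06 m/day.
Q = K_eq · A · (Δh/L) = 5.024e-06 × 1810 × (6.25/13.09) = 0.004342 m³/day.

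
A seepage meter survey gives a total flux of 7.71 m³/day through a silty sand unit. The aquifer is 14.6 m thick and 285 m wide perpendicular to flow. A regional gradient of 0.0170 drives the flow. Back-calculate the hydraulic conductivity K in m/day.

Cross-sectional area A = 285 × 14.6 = 4161 m².
Hydraulic gradient i = 0.0170.
From Q = K·A·i, K = Q / (A·i) = 7.71 / (4161 × 0.01700) = 0.1090 m/day.

0.109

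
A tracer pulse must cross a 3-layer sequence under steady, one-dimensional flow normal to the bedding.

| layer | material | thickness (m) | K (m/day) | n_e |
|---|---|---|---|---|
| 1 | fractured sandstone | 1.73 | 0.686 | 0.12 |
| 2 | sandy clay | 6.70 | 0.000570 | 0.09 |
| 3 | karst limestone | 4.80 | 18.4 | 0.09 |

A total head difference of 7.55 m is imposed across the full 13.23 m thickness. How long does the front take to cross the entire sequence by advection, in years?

With flow normal to the layers, continuity requires the same specific discharge q through every layer.
Σ(b_i/K_i) = 1.73/0.686 + 6.70/0.000570 + 4.80/18.4 = 11757 d.
q = Δh / Σ(b_i/K_i) = 7.55 / 11757 = 0.0006422 m/day.
In each layer the seepage velocity is v_i = q/n_i, so the layer transit time is t_i = b_i·n_i / q:
  layer 1 (fractured sandstone): t_1 = 1.73 × 0.12 / 0.0006422 = 323.3 d
  layer 2 (sandy clay): t_2 = 6.70 × 0.09 / 0.0006422 = 939.0 d
  layer 3 (karst limestone): t_3 = 4.80 × 0.09 / 0.0006422 = 672.7 d
Total t = Σ t_i = 1935 days = 5.298 years.

5.30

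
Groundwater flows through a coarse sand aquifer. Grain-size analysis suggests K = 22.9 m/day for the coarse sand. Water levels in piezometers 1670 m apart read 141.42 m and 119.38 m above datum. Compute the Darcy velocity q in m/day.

0.302

Hydraulic gradient i = (141.42 − 119.38) / 1670 = 22.04 / 1670 = 0.01320.
Specific discharge q = K · i = 22.90 × 0.01320 = 0.3022 m/day.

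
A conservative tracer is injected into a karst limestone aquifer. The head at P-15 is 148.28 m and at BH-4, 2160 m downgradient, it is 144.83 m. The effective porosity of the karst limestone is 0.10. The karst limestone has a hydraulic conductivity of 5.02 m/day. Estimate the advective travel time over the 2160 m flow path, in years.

Hydraulic gradient i = (148.28 − 144.83) / 2160 = 3.45 / 2160 = 0.001597.
Darcy flux q = K · i = 5.020 × 0.001597 = 0.008018 m/day.
Seepage velocity v = q / n_e = 0.008018 / 0.10 = 0.08018 m/day.
Travel time t = L / v = 2160 / 0.08018 = 26939 days = 73.76 years.

73.8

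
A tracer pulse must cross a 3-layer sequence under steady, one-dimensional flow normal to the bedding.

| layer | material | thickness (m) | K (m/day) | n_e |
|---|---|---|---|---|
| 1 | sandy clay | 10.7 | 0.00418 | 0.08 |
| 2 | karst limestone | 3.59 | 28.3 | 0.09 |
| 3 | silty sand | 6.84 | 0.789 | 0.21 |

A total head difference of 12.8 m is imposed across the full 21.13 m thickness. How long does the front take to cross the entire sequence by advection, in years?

With flow normal to the layers, continuity requires the same specific discharge q through every layer.
Σ(b_i/K_i) = 10.7/0.00418 + 3.59/28.3 + 6.84/0.789 = 2569 d.
q = Δh / Σ(b_i/K_i) = 12.8 / 2569 = 0.004983 m/day.
In each layer the seepage velocity is v_i = q/n_i, so the layer transit time is t_i = b_i·n_i / q:
  layer 1 (sandy clay): t_1 = 10.7 × 0.08 / 0.004983 = 171.8 d
  layer 2 (karst limestone): t_2 = 3.59 × 0.09 / 0.004983 = 64.84 d
  layer 3 (silty sand): t_3 = 6.84 × 0.21 / 0.004983 = 288.2 d
Total t = Σ t_i = 524.9 days = 1.437 years.

1.44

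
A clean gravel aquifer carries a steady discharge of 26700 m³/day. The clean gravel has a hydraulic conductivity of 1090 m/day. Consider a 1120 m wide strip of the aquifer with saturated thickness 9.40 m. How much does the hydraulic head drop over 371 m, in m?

0.863

Cross-sectional area A = 1120 × 9.40 = 10528 m².
From Q = K·A·i, i = Q / (K·A) = 26700 / (1090 × 10528) = 0.002327.
Head loss Δh = i · L = 0.002327 × 371 = 0.8632 m.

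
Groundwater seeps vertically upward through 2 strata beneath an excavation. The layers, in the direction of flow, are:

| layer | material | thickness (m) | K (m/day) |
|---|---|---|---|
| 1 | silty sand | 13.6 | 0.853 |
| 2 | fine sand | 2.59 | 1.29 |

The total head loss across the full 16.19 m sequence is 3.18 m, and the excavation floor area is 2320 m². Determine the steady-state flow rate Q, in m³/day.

411

Flow is perpendicular to layering, so the layers act in series and the equivalent K is the thickness-weighted harmonic mean.
Total thickness L = 13.6 + 2.59 = 16.19 m.
Σ(b_i/K_i) = 13.6/0.853 + 2.59/1.29 = 17.95 d.
K_eq = L / Σ(b_i/K_i) = 16.19 / 17.95 = 0.9019 m/day.
Q = K_eq · A · (Δh/L) = 0.9019 × 2320 × (3.18/16.19) = 411.0 m³/day.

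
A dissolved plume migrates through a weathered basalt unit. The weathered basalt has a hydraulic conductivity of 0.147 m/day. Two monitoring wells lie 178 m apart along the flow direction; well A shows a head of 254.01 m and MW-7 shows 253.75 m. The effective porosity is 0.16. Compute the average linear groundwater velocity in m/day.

0.00134

Hydraulic gradient i = (254.01 − 253.75) / 178 = 0.26 / 178 = 0.001461.
Darcy flux q = K · i = 0.1470 × 0.001461 = 0.0002147 m/day.
Seepage velocity v = q / n_e = 0.0002147 / 0.16 = 0.001342 m/day.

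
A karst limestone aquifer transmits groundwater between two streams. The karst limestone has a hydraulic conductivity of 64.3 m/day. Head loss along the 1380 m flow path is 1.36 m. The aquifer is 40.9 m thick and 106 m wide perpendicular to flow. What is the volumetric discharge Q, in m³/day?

Cross-sectional area A = 106 × 40.9 = 4335 m².
Hydraulic gradient i = Δh / L = 1.36 / 1380 = 0.0009855.
Darcy's law: Q = K · A · i = 64.30 × 4335 × 0.0009855 = 274.7 m³/day.

275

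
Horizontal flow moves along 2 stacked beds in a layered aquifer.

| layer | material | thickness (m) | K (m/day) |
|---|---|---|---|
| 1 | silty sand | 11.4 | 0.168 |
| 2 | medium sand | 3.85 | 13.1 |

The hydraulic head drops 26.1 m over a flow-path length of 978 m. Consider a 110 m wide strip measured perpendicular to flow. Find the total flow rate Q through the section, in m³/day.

Flow is parallel to layering, so each bed carries its own Darcy discharge and the transmissivities add.
Σ(K_i·b_i) = 0.168×11.4 + 13.1×3.85 = 52.35 m²/day.
Hydraulic gradient i = Δh / L = 26.1 / 978 = 0.02669.
Q = Σ(K_i·b_i) · W · i = 52.35 × 110 × 0.02669 = 153.7 m³/day.

154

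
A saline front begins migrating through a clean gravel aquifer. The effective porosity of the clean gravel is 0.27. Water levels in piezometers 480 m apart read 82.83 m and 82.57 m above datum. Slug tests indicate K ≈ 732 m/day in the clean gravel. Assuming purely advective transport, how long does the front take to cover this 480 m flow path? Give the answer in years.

0.895

Hydraulic gradient i = (82.83 − 82.57) / 480 = 0.26 / 480 = 0.0005417.
Darcy flux q = K · i = 732.0 × 0.0005417 = 0.3965 m/day.
Seepage velocity v = q / n_e = 0.3965 / 0.27 = 1.469 m/day.
Travel time t = L / v = 480 / 1.469 = 326.9 days = 0.8949 years.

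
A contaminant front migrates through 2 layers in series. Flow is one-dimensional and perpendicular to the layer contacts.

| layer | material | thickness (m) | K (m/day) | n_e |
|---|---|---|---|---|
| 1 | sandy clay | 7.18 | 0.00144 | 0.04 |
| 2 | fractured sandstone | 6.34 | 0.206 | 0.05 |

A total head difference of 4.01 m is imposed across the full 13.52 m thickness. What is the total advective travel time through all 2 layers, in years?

2.07

With flow normal to the layers, continuity requires the same specific discharge q through every layer.
Σ(b_i/K_i) = 7.18/0.00144 + 6.34/0.206 = 5017 d.
q = Δh / Σ(b_i/K_i) = 4.01 / 5017 = 0.0007993 m/day.
In each layer the seepage velocity is v_i = q/n_i, so the layer transit time is t_i = b_i·n_i / q:
  layer 1 (sandy clay): t_1 = 7.18 × 0.04 / 0.0007993 = 359.3 d
  layer 2 (fractured sandstone): t_2 = 6.34 × 0.05 / 0.0007993 = 396.6 d
Total t = Σ t_i = 755.9 days = 2.070 years.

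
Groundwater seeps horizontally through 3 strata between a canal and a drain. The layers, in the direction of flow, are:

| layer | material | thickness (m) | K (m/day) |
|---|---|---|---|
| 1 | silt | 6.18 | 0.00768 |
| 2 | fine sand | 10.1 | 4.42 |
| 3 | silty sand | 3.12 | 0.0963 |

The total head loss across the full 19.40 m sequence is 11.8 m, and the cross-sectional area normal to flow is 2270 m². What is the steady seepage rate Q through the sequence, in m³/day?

Flow is perpendicular to layering, so the layers act in series and the equivalent K is the thickness-weighted harmonic mean.
Total thickness L = 6.18 + 10.1 + 3.12 = 19.40 m.
Σ(b_i/K_i) = 6.18/0.00768 + 10.1/4.42 + 3.12/0.0963 = 839.4 d.
K_eq = L / Σ(b_i/K_i) = 19.40 / 839.4 = 0.02311 m/day.
Q = K_eq · A · (Δh/L) = 0.02311 × 2270 × (11.8/19.40) = 31.91 m³/day.

31.9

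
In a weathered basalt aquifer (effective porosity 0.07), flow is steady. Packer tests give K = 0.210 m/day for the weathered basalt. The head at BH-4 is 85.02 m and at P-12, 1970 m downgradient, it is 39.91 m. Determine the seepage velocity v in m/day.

0.0687

Hydraulic gradient i = (85.02 − 39.91) / 1970 = 45.11 / 1970 = 0.02290.
Darcy flux q = K · i = 0.2100 × 0.02290 = 0.004809 m/day.
Seepage velocity v = q / n_e = 0.004809 / 0.07 = 0.06870 m/day.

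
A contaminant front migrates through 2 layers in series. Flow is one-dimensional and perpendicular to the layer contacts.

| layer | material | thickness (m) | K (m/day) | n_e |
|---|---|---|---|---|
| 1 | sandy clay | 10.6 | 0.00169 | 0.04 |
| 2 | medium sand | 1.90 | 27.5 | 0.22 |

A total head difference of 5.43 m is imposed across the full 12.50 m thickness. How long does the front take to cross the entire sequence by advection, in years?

With flow normal to the layers, continuity requires the same specific discharge q through every layer.
Σ(b_i/K_i) = 10.6/0.00169 + 1.90/27.5 = 6272 d.
q = Δh / Σ(b_i/K_i) = 5.43 / 6272 = 0.0008657 m/day.
In each layer the seepage velocity is v_i = q/n_i, so the layer transit time is t_i = b_i·n_i / q:
  layer 1 (sandy clay): t_1 = 10.6 × 0.04 / 0.0008657 = 489.8 d
  layer 2 (medium sand): t_2 = 1.90 × 0.22 / 0.0008657 = 482.8 d
Total t = Σ t_i = 972.6 days = 2.663 years.

2.66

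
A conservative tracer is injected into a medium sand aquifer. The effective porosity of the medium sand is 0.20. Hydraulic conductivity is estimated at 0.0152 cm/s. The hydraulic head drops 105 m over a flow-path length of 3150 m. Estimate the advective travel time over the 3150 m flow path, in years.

3.94

Convert K: 0.0152 cm/s × 864 = 13.13 m/day.
Hydraulic gradient i = Δh / L = 105 / 3150 = 0.03333.
Darcy flux q = K · i = 13.13 × 0.03333 = 0.4378 m/day.
Seepage velocity v = q / n_e = 0.4378 / 0.20 = 2.189 m/day.
Travel time t = L / v = 3150 / 2.189 = 1439 days = 3.940 years.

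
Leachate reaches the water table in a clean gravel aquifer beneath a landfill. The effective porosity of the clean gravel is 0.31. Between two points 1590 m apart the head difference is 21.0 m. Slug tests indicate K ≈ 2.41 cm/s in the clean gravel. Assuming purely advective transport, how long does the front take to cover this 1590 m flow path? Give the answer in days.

Convert K: 2.41 cm/s × 864 = 2082 m/day.
Hydraulic gradient i = Δh / L = 21.0 / 1590 = 0.01321.
Darcy flux q = K · i = 2082 × 0.01321 = 27.50 m/day.
Seepage velocity v = q / n_e = 27.50 / 0.31 = 88.71 m/day.
Travel time t = L / v = 1590 / 88.71 = 17.92 days.

17.9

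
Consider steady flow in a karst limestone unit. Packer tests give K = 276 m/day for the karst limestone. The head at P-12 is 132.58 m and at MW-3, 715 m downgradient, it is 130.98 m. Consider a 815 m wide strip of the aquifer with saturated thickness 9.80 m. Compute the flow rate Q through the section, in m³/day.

4930

Cross-sectional area A = 815 × 9.80 = 7987 m².
Hydraulic gradient i = (132.58 − 130.98) / 715 = 1.6 / 715 = 0.002238.
Darcy's law: Q = K · A · i = 276.0 × 7987 × 0.002238 = 4933 m³/day.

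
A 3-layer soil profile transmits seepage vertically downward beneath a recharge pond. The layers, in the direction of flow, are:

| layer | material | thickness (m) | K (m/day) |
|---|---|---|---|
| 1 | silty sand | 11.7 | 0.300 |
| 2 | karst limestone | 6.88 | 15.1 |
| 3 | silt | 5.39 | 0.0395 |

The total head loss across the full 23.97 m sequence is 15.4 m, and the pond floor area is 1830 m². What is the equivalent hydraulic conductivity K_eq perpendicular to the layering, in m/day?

0.136

Flow is perpendicular to layering, so the layers act in series and the equivalent K is the thickness-weighted harmonic mean.
Total thickness L = 11.7 + 6.88 + 5.39 = 23.97 m.
Σ(b_i/K_i) = 11.7/0.300 + 6.88/15.1 + 5.39/0.0395 = 175.9 d.
K_eq = L / Σ(b_i/K_i) = 23.97 / 175.9 = 0.1363 m/day.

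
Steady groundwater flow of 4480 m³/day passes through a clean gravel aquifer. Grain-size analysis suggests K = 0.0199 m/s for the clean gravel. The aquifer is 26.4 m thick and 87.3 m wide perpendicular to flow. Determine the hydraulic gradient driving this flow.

Convert K: 0.0199 m/s × 86400 = 1719 m/day.
Cross-sectional area A = 87.3 × 26.4 = 2305 m².
From Q = K·A·i, i = Q / (K·A) = 4480 / (1719 × 2305) = 0.001131.

0.00113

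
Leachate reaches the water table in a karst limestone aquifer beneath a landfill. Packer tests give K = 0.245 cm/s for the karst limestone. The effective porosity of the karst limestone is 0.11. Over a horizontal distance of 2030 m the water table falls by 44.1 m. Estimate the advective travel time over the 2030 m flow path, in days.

48.6

Convert K: 0.245 cm/s × 864 = 211.7 m/day.
Hydraulic gradient i = Δh / L = 44.1 / 2030 = 0.02172.
Darcy flux q = K · i = 211.7 × 0.02172 = 4.599 m/day.
Seepage velocity v = q / n_e = 4.599 / 0.11 = 41.81 m/day.
Travel time t = L / v = 2030 / 41.81 = 48.56 days.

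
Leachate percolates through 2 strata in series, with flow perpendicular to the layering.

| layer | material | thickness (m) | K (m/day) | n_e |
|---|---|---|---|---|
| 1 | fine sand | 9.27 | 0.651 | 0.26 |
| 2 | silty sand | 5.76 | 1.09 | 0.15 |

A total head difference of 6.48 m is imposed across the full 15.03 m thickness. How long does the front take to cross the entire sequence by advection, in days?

9.87

With flow normal to the layers, continuity requires the same specific discharge q through every layer.
Σ(b_i/K_i) = 9.27/0.651 + 5.76/1.09 = 19.52 d.
q = Δh / Σ(b_i/K_i) = 6.48 / 19.52 = 0.3319 m/day.
In each layer the seepage velocity is v_i = q/n_i, so the layer transit time is t_i = b_i·n_i / q:
  layer 1 (fine sand): t_1 = 9.27 × 0.26 / 0.3319 = 7.262 d
  layer 2 (silty sand): t_2 = 5.76 × 0.15 / 0.3319 = 2.603 d
Total t = Σ t_i = 9.865 days.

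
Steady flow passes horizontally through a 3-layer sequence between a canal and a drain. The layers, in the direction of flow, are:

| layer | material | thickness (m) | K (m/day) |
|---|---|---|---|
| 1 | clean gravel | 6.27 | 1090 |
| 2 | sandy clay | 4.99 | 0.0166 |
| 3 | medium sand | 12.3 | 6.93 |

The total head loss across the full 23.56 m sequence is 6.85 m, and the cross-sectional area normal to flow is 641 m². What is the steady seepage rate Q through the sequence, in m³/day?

14.5

Flow is perpendicular to layering, so the layers act in series and the equivalent K is the thickness-weighted harmonic mean.
Total thickness L = 6.27 + 4.99 + 12.3 = 23.56 m.
Σ(b_i/K_i) = 6.27/1090 + 4.99/0.0166 + 12.3/6.93 = 302.4 d.
K_eq = L / Σ(b_i/K_i) = 23.56 / 302.4 = 0.07791 m/day.
Q = K_eq · A · (Δh/L) = 0.07791 × 641 × (6.85/23.56) = 14.52 m³/day.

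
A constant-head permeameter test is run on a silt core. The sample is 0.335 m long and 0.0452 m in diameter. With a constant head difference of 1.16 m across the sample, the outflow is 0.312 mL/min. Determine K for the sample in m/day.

Cross-sectional area A = π·(d/2)² = π × (0.0452/2)² = 0.001605 m².
Convert discharge: 0.312 mL/min = 5.200e-09 m³/s.
Darcy's law rearranged: K = Q·L / (A·Δh) = 5.200e-09 × 0.335 / (0.001605 × 1.16) = 9.359e-07 m/s = 0.08086 m/day.

0.0809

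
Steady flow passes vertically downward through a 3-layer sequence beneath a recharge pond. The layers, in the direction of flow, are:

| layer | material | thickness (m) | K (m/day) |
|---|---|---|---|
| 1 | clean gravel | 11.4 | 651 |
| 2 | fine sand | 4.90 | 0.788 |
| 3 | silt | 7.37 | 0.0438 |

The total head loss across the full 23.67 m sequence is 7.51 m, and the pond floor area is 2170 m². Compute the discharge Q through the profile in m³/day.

Flow is perpendicular to layering, so the layers act in series and the equivalent K is the thickness-weighted harmonic mean.
Total thickness L = 11.4 + 4.90 + 7.37 = 23.67 m.
Σ(b_i/K_i) = 11.4/651 + 4.90/0.788 + 7.37/0.0438 = 174.5 d.
K_eq = L / Σ(b_i/K_i) = 23.67 / 174.5 = 0.1356 m/day.
Q = K_eq · A · (Δh/L) = 0.1356 × 2170 × (7.51/23.67) = 93.39 m³/day.

93.4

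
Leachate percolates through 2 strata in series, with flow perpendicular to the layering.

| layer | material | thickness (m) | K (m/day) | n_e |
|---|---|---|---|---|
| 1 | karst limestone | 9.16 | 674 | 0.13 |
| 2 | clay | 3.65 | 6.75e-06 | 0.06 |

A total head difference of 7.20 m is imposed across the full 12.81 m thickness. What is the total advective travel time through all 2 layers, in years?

With flow normal to the layers, continuity requires the same specific discharge q through every layer.
Σ(b_i/K_i) = 9.16/674 + 3.65/6.75e-06 = 5.407e+05 d.
q = Δh / Σ(b_i/K_i) = 7.20 / 5.407e+05 = 1.332e-05 m/day.
In each layer the seepage velocity is v_i = q/n_i, so the layer transit time is t_i = b_i·n_i / q:
  layer 1 (karst limestone): t_1 = 9.16 × 0.13 / 1.332e-05 = 89433 d
  layer 2 (clay): t_2 = 3.65 × 0.06 / 1.332e-05 = 16448 d
Total t = Σ t_i = 1.059e+05 days = 289.9 years.

290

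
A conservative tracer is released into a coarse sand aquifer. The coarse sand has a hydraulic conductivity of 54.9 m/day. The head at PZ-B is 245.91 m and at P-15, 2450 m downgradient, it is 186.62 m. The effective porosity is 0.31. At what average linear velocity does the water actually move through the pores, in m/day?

4.29

Hydraulic gradient i = (245.91 − 186.62) / 2450 = 59.29 / 2450 = 0.02420.
Darcy flux q = K · i = 54.90 × 0.02420 = 1.329 m/day.
Seepage velocity v = q / n_e = 1.329 / 0.31 = 4.286 m/day.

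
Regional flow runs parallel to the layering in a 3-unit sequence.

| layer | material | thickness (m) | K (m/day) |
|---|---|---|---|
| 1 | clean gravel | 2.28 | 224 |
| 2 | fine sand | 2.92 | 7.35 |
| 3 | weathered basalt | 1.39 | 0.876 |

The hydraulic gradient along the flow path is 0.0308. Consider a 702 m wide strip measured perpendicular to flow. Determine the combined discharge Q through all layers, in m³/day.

Flow is parallel to layering, so each bed carries its own Darcy discharge and the transmissivities add.
Σ(K_i·b_i) = 224×2.28 + 7.35×2.92 + 0.876×1.39 = 533.4 m²/day.
Hydraulic gradient i = 0.0308.
Q = Σ(K_i·b_i) · W · i = 533.4 × 702 × 0.03080 = 11533 m³/day.

11500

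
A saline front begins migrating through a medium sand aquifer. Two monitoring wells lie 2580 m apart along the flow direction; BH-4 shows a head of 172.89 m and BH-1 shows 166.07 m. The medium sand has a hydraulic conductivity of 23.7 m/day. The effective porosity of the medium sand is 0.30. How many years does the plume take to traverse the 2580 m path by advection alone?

33.8

Hydraulic gradient i = (172.89 − 166.07) / 2580 = 6.82 / 2580 = 0.002643.
Darcy flux q = K · i = 23.70 × 0.002643 = 0.06265 m/day.
Seepage velocity v = q / n_e = 0.06265 / 0.30 = 0.2088 m/day.
Travel time t = L / v = 2580 / 0.2088 = 12355 days = 33.82 years.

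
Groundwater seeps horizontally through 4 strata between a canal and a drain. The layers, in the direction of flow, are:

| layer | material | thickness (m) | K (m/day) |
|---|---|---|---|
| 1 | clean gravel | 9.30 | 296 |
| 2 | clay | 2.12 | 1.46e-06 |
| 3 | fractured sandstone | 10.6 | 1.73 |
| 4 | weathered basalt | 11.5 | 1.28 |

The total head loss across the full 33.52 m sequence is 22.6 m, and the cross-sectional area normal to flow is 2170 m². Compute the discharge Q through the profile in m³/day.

0.0338

Flow is perpendicular to layering, so the layers act in series and the equivalent K is the thickness-weighted harmonic mean.
Total thickness L = 9.30 + 2.12 + 10.6 + 11.5 = 33.52 m.
Σ(b_i/K_i) = 9.30/296 + 2.12/1.46e-06 + 10.6/1.73 + 11.5/1.28 = 1.452e+06 d.
K_eq = L / Σ(b_i/K_i) = 33.52 / 1.452e+06 = 2.308e-05 m/day.
Q = K_eq · A · (Δh/L) = 2.308e-05 × 2170 × (22.6/33.52) = 0.03377 m³/day.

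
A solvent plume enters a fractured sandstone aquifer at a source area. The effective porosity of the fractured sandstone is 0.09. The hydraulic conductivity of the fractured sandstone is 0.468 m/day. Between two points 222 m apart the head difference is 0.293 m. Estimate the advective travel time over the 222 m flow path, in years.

Hydraulic gradient i = Δh / L = 0.293 / 222 = 0.001320.
Darcy flux q = K · i = 0.4680 × 0.001320 = 0.0006177 m/day.
Seepage velocity v = q / n_e = 0.0006177 / 0.09 = 0.006863 m/day.
Travel time t = L / v = 222 / 0.006863 = 32347 days = 88.56 years.

88.6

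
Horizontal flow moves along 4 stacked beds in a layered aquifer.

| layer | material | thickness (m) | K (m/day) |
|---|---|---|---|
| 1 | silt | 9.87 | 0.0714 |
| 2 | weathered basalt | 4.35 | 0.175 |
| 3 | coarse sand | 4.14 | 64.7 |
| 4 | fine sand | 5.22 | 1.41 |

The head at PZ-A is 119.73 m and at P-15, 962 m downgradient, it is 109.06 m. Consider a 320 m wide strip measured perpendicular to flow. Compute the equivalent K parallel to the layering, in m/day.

Flow is parallel to layering, so each bed carries its own Darcy discharge and the transmissivities add.
Σ(K_i·b_i) = 0.0714×9.87 + 0.175×4.35 + 64.7×4.14 + 1.41×5.22 = 276.7 m²/day.
Total thickness b = 23.58 m, so K_eq = Σ(K_i·b_i)/b = 11.73 m/day.

11.7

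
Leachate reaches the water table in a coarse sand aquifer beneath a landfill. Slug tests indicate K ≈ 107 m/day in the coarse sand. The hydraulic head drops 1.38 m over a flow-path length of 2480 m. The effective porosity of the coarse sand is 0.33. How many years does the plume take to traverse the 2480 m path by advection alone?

37.6

Hydraulic gradient i = Δh / L = 1.38 / 2480 = 0.0005565.
Darcy flux q = K · i = 107.0 × 0.0005565 = 0.05954 m/day.
Seepage velocity v = q / n_e = 0.05954 / 0.33 = 0.1804 m/day.
Travel time t = L / v = 2480 / 0.1804 = 13745 days = 37.63 years.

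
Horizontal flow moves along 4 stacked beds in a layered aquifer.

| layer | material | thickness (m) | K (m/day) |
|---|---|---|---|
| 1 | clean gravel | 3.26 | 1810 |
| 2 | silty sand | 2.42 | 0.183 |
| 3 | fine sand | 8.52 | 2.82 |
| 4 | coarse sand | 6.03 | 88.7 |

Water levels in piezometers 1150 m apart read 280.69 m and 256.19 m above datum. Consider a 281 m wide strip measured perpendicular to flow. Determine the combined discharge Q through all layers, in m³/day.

38700

Flow is parallel to layering, so each bed carries its own Darcy discharge and the transmissivities add.
Σ(K_i·b_i) = 1810×3.26 + 0.183×2.42 + 2.82×8.52 + 88.7×6.03 = 6460 m²/day.
Hydraulic gradient i = (280.69 − 256.19) / 1150 = 24.5 / 1150 = 0.02130.
Q = Σ(K_i·b_i) · W · i = 6460 × 281 × 0.02130 = 38673 m³/day.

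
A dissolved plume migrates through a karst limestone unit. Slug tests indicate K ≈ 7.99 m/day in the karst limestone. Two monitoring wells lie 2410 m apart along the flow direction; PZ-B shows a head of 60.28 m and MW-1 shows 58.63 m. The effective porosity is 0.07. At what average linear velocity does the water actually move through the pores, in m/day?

Hydraulic gradient i = (60.28 − 58.63) / 2410 = 1.65 / 2410 = 0.0006846.
Darcy flux q = K · i = 7.990 × 0.0006846 = 0.005470 m/day.
Seepage velocity v = q / n_e = 0.005470 / 0.07 = 0.07815 m/day.

0.0781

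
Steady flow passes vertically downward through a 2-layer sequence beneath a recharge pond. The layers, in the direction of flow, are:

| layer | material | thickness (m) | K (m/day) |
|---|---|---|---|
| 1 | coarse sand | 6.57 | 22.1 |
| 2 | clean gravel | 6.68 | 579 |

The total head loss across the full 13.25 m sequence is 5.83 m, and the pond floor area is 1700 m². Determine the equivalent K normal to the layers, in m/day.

42.9

Flow is perpendicular to layering, so the layers act in series and the equivalent K is the thickness-weighted harmonic mean.
Total thickness L = 6.57 + 6.68 = 13.25 m.
Σ(b_i/K_i) = 6.57/22.1 + 6.68/579 = 0.3088 d.
K_eq = L / Σ(b_i/K_i) = 13.25 / 0.3088 = 42.90 m/day.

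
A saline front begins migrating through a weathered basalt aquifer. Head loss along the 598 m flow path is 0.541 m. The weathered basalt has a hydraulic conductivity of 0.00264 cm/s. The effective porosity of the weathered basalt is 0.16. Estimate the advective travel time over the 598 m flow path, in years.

Convert K: 0.00264 cm/s × 864 = 2.281 m/day.
Hydraulic gradient i = Δh / L = 0.541 / 598 = 0.0009047.
Darcy flux q = K · i = 2.281 × 0.0009047 = 0.002064 m/day.
Seepage velocity v = q / n_e = 0.002064 / 0.16 = 0.01290 m/day.
Travel time t = L / v = 598 / 0.01290 = 46367 days = 126.9 years.

127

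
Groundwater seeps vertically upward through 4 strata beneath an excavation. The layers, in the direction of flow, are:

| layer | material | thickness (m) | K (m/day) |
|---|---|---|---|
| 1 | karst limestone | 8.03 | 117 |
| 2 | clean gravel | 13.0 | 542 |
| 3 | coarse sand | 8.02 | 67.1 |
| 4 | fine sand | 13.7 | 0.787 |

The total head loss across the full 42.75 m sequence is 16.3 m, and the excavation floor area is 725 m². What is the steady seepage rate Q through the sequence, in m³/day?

Flow is perpendicular to layering, so the layers act in series and the equivalent K is the thickness-weighted harmonic mean.
Total thickness L = 8.03 + 13.0 + 8.02 + 13.7 = 42.75 m.
Σ(b_i/K_i) = 8.03/117 + 13.0/542 + 8.02/67.1 + 13.7/0.787 = 17.62 d.
K_eq = L / Σ(b_i/K_i) = 42.75 / 17.62 = 2.426 m/day.
Q = K_eq · A · (Δh/L) = 2.426 × 725 × (16.3/42.75) = 670.7 m³/day.

671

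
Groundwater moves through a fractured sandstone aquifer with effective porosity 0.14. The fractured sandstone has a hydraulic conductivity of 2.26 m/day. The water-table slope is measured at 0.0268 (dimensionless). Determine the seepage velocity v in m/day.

Hydraulic gradient i = 0.0268.
Darcy flux q = K · i = 2.260 × 0.02680 = 0.06057 m/day.
Seepage velocity v = q / n_e = 0.06057 / 0.14 = 0.4326 m/day.

0.433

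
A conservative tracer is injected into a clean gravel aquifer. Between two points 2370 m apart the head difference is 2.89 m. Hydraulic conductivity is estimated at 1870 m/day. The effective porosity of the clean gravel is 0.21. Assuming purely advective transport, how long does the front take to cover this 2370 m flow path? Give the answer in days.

218

Hydraulic gradient i = Δh / L = 2.89 / 2370 = 0.001219.
Darcy flux q = K · i = 1870 × 0.001219 = 2.280 m/day.
Seepage velocity v = q / n_e = 2.280 / 0.21 = 10.86 m/day.
Travel time t = L / v = 2370 / 10.86 = 218.3 days.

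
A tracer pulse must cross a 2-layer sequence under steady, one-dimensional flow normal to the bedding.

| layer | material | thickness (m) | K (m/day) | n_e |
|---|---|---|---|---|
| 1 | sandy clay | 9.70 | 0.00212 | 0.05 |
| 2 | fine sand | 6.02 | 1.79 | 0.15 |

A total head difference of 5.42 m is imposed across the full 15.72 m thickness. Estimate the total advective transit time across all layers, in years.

With flow normal to the layers, continuity requires the same specific discharge q through every layer.
Σ(b_i/K_i) = 9.70/0.00212 + 6.02/1.79 = 4579 d.
q = Δh / Σ(b_i/K_i) = 5.42 / 4579 = 0.001184 m/day.
In each layer the seepage velocity is v_i = q/n_i, so the layer transit time is t_i = b_i·n_i / q:
  layer 1 (sandy clay): t_1 = 9.70 × 0.05 / 0.001184 = 409.7 d
  layer 2 (fine sand): t_2 = 6.02 × 0.15 / 0.001184 = 762.9 d
Total t = Σ t_i = 1173 days = 3.210 years.

3.21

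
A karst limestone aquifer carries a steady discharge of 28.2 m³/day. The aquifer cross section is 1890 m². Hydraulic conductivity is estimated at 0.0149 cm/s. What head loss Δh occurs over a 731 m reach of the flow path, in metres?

Convert K: 0.0149 cm/s × 864 = 12.87 m/day.
From Q = K·A·i, i = Q / (K·A) = 28.2 / (12.87 × 1890) = 0.001159.
Head loss Δh = i · L = 0.001159 × 731 = 0.8472 m.

0.847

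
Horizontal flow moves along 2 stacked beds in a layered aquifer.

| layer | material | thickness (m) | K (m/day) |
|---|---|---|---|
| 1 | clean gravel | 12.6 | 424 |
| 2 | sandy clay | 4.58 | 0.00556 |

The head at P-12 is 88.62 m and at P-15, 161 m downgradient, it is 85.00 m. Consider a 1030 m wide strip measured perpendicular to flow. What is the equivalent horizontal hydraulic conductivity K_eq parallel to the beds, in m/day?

Flow is parallel to layering, so each bed carries its own Darcy discharge and the transmissivities add.
Σ(K_i·b_i) = 424×12.6 + 0.00556×4.58 = 5342 m²/day.
Total thickness b = 17.18 m, so K_eq = Σ(K_i·b_i)/b = 311.0 m/day.

311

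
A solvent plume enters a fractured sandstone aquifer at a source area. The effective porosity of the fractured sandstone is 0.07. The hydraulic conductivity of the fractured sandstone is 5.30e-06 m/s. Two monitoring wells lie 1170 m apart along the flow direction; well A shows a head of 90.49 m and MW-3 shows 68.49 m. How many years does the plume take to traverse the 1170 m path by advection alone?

Convert K: 5.30e-06 m/s × 86400 = 0.4579 m/day.
Hydraulic gradient i = (90.49 − 68.49) / 1170 = 22 / 1170 = 0.01880.
Darcy flux q = K · i = 0.4579 × 0.01880 = 0.008610 m/day.
Seepage velocity v = q / n_e = 0.008610 / 0.07 = 0.1230 m/day.
Travel time t = L / v = 1170 / 0.1230 = 9512 days = 26.04 years.

26.0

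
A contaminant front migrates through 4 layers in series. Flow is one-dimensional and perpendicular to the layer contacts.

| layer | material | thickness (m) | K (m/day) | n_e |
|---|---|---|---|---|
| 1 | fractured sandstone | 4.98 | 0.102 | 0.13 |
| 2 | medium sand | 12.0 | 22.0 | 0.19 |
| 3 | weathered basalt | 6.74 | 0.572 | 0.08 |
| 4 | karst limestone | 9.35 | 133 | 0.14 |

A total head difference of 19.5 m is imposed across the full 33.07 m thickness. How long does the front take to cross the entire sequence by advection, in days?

With flow normal to the layers, continuity requires the same specific discharge q through every layer.
Σ(b_i/K_i) = 4.98/0.102 + 12.0/22.0 + 6.74/0.572 + 9.35/133 = 61.22 d.
q = Δh / Σ(b_i/K_i) = 19.5 / 61.22 = 0.3185 m/day.
In each layer the seepage velocity is v_i = q/n_i, so the layer transit time is t_i = b_i·n_i / q:
  layer 1 (fractured sandstone): t_1 = 4.98 × 0.13 / 0.3185 = 2.033 d
  layer 2 (medium sand): t_2 = 12.0 × 0.19 / 0.3185 = 7.158 d
  layer 3 (weathered basalt): t_3 = 6.74 × 0.08 / 0.3185 = 1.693 d
  layer 4 (karst limestone): t_4 = 9.35 × 0.14 / 0.3185 = 4.110 d
Total t = Σ t_i = 14.99 days.

15.0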